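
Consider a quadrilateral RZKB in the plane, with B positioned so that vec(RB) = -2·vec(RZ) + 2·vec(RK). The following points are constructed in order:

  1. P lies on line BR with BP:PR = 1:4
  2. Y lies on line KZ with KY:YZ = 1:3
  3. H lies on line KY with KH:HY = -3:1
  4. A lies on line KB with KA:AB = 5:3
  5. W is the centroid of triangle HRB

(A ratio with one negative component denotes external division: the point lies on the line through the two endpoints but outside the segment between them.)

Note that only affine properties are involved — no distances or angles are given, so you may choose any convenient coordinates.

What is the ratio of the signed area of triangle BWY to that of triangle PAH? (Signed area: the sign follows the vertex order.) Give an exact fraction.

[BWY]:[PAH] = -136/75

Set R = (0, 0), Z = (1, 0), K = (0, 1), B = (-2, 2); any affine frame gives the same invariant.
1. P lies on line BR with BP:PR = 1:4 ⇒ P = (-8/5, 8/5)
2. Y lies on line KZ with KY:YZ = 1:3 ⇒ Y = (1/4, 3/4)
3. H lies on line KY with KH:HY = -3:1 ⇒ H = (3/8, 5/8)
4. A lies on line KB with KA:AB = 5:3 ⇒ A = (-5/4, 13/8)
5. W is the centroid of triangle HRB ⇒ W = (-13/24, 7/8)
2·[BWY] = 17/24, 2·[PAH] = -25/64
[BWY]:[PAH] = 17/24:-25/64 = -136/75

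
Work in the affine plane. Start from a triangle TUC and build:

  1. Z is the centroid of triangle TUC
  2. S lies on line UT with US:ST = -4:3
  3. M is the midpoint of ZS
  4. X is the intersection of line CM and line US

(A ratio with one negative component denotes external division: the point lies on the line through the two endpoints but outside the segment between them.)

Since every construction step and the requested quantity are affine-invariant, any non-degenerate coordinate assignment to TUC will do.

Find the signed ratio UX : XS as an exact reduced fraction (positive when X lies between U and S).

Set T = (0, 0), U = (1, 0), C = (0, 1); any affine frame gives the same invariant.
1. Z is the centroid of triangle TUC ⇒ Z = (1/3, 1/3)
2. S lies on line UT with US:ST = -4:3 ⇒ S = (-3, 0)
3. M is the midpoint of ZS ⇒ M = (-4/3, 1/6)
4. X is the intersection of line CM and line US ⇒ X = (-8/5, 0)
X = U + t·(S−U) with t = 13/20, so UX:XS = t:(1−t) = 13/20:7/20

UX:XS = 13/7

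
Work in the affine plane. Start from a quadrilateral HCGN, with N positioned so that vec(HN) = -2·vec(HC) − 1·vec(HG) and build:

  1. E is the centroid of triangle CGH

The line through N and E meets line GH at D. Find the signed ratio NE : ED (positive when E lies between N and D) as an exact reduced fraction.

NE:ED = -7

Work in coordinates with H = (0, 0), C = (1, 0), G = (0, 1), N = (-2, -1).
1. E is the centroid of triangle CGH ⇒ E = (1/3, 1/3)
line NE meets GH at D = (0, 1/7)
E = N + t·(D−N) with t = 7/6, so NE:ED = 7/6:-1/6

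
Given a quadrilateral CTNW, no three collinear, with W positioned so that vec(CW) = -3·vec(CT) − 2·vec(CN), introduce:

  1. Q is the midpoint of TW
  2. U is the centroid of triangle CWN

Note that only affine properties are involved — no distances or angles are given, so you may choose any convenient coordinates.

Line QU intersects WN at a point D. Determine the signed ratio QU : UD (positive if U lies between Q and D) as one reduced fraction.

Work in coordinates with C = (0, 0), T = (1, 0), N = (0, 1), W = (-3, -2).
1. Q is the midpoint of TW ⇒ Q = (-1, -1)
2. U is the centroid of triangle CWN ⇒ U = (-1, -1/3)
line QU meets WN at D = (-1, 0)
U = Q + t·(D−Q) with t = 2/3, so QU:UD = 2/3:1/3

QU:UD = 2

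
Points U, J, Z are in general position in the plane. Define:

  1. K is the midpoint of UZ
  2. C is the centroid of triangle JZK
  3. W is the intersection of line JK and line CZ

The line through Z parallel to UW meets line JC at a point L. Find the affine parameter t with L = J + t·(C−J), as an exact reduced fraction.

Choose coordinates U = (0, 0), J = (1, 0), Z = (0, 1).
1. K is the midpoint of UZ ⇒ K = (0, 1/2)
2. C is the centroid of triangle JZK ⇒ C = (1/3, 1/2)
3. W is the intersection of line JK and line CZ ⇒ W = (1/2, 1/4)
through Z parallel to UW: direction (1/2, 1/4); meets JC at L = (-1/5, 9/10)
L = J + t·(C−J) with t = 9/5

t = 9/5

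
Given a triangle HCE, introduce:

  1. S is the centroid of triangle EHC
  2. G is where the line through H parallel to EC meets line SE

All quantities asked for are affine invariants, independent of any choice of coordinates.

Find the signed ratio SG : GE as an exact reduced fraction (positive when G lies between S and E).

Set H = (0, 0), C = (1, 0), E = (0, 1); any affine frame gives the same invariant.
1. S is the centroid of triangle EHC ⇒ S = (1/3, 1/3)
2. G is where the line through H parallel to EC meets line SE ⇒ G = (1, -1)
G = S + t·(E−S) with t = -2, so SG:GE = t:(1−t) = -2:3

SG:GE = -2/3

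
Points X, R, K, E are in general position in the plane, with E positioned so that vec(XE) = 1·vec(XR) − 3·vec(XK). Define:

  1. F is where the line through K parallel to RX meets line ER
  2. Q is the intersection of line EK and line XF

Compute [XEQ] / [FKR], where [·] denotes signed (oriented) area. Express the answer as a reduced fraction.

Set X = (0, 0), R = (1, 0), K = (0, 1), E = (1, -3); any affine frame gives the same invariant.
1. F is where the line through K parallel to RX meets line ER ⇒ F = (1, 1)
2. Q is the intersection of line EK and line XF ⇒ Q = (1/5, 1/5)
2·[XEQ] = 4/5, 2·[FKR] = 1
[XEQ]:[FKR] = 4/5:1 = 4/5

[XEQ]:[FKR] = 4/5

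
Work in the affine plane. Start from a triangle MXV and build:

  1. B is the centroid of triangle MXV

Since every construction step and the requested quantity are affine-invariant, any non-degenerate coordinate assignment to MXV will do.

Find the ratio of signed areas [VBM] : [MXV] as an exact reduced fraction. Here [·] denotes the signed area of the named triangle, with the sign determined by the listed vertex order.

Assign M = (0, 0), X = (1, 0), V = (0, 1) — the answer is frame-independent, so this choice is without loss of generality.
1. B is the centroid of triangle MXV ⇒ B = (1/3, 1/3)
2·[VBM] = -1/3, 2·[MXV] = 1
[VBM]:[MXV] = -1/3:1 = -1/3

[VBM]:[MXV] = -1/3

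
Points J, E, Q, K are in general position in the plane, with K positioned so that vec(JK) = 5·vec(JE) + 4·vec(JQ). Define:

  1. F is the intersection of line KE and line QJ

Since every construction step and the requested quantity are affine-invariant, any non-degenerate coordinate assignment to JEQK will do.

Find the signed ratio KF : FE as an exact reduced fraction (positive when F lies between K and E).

KF:FE = -5

Assign J = (0, 0), E = (1, 0), Q = (0, 1), K = (5, 4) — the answer is frame-independent, so this choice is without loss of generality.
1. F is the intersection of line KE and line QJ ⇒ F = (0, -1)
F = K + t·(E−K) with t = 5/4, so KF:FE = t:(1−t) = 5/4:-1/4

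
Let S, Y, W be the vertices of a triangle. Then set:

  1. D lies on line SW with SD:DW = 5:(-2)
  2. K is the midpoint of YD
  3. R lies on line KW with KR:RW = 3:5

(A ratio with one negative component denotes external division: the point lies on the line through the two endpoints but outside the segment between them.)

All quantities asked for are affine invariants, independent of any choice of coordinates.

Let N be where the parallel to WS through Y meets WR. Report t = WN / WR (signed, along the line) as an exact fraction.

t = 16/5

Assign S = (0, 0), Y = (1, 0), W = (0, 1) — the answer is frame-independent, so this choice is without loss of generality.
1. D lies on line SW with SD:DW = 5:(-2) ⇒ D = (0, 5/3)
2. K is the midpoint of YD ⇒ K = (1/2, 5/6)
3. R lies on line KW with KR:RW = 3:5 ⇒ R = (5/16, 43/48)
through Y parallel to WS: direction (0, -1); meets WR at N = (1, 2/3)
N = W + t·(R−W) with t = 16/5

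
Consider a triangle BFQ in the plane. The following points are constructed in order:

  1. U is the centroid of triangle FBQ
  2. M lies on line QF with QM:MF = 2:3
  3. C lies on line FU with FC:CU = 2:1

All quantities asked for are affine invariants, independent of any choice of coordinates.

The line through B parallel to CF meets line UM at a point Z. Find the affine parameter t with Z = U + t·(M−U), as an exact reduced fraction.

t = -5/3

Choose coordinates B = (0, 0), F = (1, 0), Q = (0, 1).
1. U is the centroid of triangle FBQ ⇒ U = (1/3, 1/3)
2. M lies on line QF with QM:MF = 2:3 ⇒ M = (2/5, 3/5)
3. C lies on line FU with FC:CU = 2:1 ⇒ C = (5/9, 2/9)
through B parallel to CF: direction (4/9, -2/9); meets UM at Z = (2/9, -1/9)
Z = U + t·(M−U) with t = -5/3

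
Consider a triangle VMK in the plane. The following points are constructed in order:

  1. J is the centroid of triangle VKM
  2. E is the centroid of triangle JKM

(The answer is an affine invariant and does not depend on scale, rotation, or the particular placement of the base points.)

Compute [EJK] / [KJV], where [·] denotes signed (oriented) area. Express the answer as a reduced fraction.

Choose coordinates V = (0, 0), M = (1, 0), K = (0, 1).
1. J is the centroid of triangle VKM ⇒ J = (1/3, 1/3)
2. E is the centroid of triangle JKM ⇒ E = (4/9, 4/9)
2·[EJK] = -1/9, 2·[KJV] = -1/3
[EJK]:[KJV] = -1/9:-1/3 = 1/3

[EJK]:[KJV] = 1/3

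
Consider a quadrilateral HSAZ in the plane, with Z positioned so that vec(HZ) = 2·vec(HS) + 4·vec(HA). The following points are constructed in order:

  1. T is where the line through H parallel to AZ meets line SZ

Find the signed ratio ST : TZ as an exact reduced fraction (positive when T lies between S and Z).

Assign H = (0, 0), S = (1, 0), A = (0, 1), Z = (2, 4) — the answer is frame-independent, so this choice is without loss of generality.
1. T is where the line through H parallel to AZ meets line SZ ⇒ T = (8/5, 12/5)
T = S + t·(Z−S) with t = 3/5, so ST:TZ = t:(1−t) = 3/5:2/5

ST:TZ = 3/2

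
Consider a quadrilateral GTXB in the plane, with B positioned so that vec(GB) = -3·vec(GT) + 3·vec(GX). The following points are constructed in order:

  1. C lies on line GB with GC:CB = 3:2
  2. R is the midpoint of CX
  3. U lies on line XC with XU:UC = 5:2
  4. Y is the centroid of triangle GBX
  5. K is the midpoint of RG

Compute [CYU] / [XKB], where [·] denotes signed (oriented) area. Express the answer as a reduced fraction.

[CYU]:[XKB] = -2/63

Set G = (0, 0), T = (1, 0), X = (0, 1), B = (-3, 3); any affine frame gives the same invariant.
1. C lies on line GB with GC:CB = 3:2 ⇒ C = (-9/5, 9/5)
2. R is the midpoint of CX ⇒ R = (-9/10, 7/5)
3. U lies on line XC with XU:UC = 5:2 ⇒ U = (-9/7, 11/7)
4. Y is the centroid of triangle GBX ⇒ Y = (-1, 4/3)
5. K is the midpoint of RG ⇒ K = (-9/20, 7/10)
2·[CYU] = 2/35, 2·[XKB] = -9/5
[CYU]:[XKB] = 2/35:-9/5 = -2/63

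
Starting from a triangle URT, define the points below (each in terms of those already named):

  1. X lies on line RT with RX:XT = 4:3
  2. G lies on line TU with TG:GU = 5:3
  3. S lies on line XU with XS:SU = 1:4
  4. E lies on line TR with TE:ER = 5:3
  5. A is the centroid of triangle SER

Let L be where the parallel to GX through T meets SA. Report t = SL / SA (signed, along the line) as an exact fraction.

Choose coordinates U = (0, 0), R = (1, 0), T = (0, 1).
1. X lies on line RT with RX:XT = 4:3 ⇒ X = (3/7, 4/7)
2. G lies on line TU with TG:GU = 5:3 ⇒ G = (0, 3/8)
3. S lies on line XU with XS:SU = 1:4 ⇒ S = (12/35, 16/35)
4. E lies on line TR with TE:ER = 5:3 ⇒ E = (5/8, 3/8)
5. A is the centroid of triangle SER ⇒ A = (551/840, 233/840)
through T parallel to GX: direction (3/7, 11/56); meets SA at L = (-312/931, 788/931)
L = S + t·(A−S) with t = -288/133

t = -288/133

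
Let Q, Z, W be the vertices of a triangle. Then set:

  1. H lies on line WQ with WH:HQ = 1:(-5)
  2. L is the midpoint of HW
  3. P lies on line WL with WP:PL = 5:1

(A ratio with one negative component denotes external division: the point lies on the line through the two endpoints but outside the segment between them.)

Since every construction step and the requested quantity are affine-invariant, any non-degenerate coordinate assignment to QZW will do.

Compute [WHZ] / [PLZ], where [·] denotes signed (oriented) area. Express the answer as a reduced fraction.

[WHZ]:[PLZ] = 12

Assign Q = (0, 0), Z = (1, 0), W = (0, 1) — the answer is frame-independent, so this choice is without loss of generality.
1. H lies on line WQ with WH:HQ = 1:(-5) ⇒ H = (0, 5/4)
2. L is the midpoint of HW ⇒ L = (0, 9/8)
3. P lies on line WL with WP:PL = 5:1 ⇒ P = (0, 53/48)
2·[WHZ] = -1/4, 2·[PLZ] = -1/48
[WHZ]:[PLZ] = -1/4:-1/48 = 12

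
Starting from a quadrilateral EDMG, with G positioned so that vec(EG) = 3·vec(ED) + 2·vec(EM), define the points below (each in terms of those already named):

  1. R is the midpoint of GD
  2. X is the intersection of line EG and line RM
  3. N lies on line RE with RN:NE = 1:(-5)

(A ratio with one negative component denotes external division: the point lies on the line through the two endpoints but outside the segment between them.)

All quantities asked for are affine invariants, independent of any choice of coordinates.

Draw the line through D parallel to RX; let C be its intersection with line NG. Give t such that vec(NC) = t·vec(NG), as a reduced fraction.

t = -5/3

Work in coordinates with E = (0, 0), D = (1, 0), M = (0, 1), G = (3, 2).
1. R is the midpoint of GD ⇒ R = (2, 1)
2. X is the intersection of line EG and line RM ⇒ X = (3/2, 1)
3. N lies on line RE with RN:NE = 1:(-5) ⇒ N = (5/2, 5/4)
through D parallel to RX: direction (-1/2, 0); meets NG at C = (5/3, 0)
C = N + t·(G−N) with t = -5/3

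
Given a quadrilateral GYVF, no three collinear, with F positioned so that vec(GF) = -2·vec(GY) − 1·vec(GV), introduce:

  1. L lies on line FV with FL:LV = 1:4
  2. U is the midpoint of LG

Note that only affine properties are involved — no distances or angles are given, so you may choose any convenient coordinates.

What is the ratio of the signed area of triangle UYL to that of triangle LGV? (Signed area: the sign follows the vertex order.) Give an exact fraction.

[UYL]:[LGV] = -3/16

Choose coordinates G = (0, 0), Y = (1, 0), V = (0, 1), F = (-2, -1).
1. L lies on line FV with FL:LV = 1:4 ⇒ L = (-8/5, -3/5)
2. U is the midpoint of LG ⇒ U = (-4/5, -3/10)
2·[UYL] = -3/10, 2·[LGV] = 8/5
[UYL]:[LGV] = -3/10:8/5 = -3/16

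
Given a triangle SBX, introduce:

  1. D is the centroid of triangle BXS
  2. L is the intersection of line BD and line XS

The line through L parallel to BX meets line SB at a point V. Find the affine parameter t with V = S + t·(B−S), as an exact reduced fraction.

t = 1/2

Set S = (0, 0), B = (1, 0), X = (0, 1); any affine frame gives the same invariant.
1. D is the centroid of triangle BXS ⇒ D = (1/3, 1/3)
2. L is the intersection of line BD and line XS ⇒ L = (0, 1/2)
through L parallel to BX: direction (-1, 1); meets SB at V = (1/2, 0)
V = S + t·(B−S) with t = 1/2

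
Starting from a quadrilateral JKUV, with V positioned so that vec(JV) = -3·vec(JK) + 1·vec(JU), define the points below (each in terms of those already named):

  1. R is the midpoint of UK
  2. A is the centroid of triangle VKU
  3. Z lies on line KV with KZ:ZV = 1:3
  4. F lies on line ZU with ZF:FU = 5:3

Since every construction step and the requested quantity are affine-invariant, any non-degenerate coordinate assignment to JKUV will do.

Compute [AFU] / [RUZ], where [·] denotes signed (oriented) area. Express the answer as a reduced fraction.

Work in coordinates with J = (0, 0), K = (1, 0), U = (0, 1), V = (-3, 1).
1. R is the midpoint of UK ⇒ R = (1/2, 1/2)
2. A is the centroid of triangle VKU ⇒ A = (-2/3, 2/3)
3. Z lies on line KV with KZ:ZV = 1:3 ⇒ Z = (0, 1/4)
4. F lies on line ZU with ZF:FU = 5:3 ⇒ F = (0, 23/32)
2·[AFU] = 3/16, 2·[RUZ] = 3/8
[AFU]:[RUZ] = 3/16:3/8 = 1/2

[AFU]:[RUZ] = 1/2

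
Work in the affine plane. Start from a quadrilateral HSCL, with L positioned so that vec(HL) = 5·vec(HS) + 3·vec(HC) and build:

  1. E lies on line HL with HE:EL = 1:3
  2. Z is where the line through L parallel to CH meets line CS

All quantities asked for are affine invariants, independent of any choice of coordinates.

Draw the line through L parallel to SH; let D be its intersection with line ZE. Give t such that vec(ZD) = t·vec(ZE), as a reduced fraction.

t = 28/19

Set H = (0, 0), S = (1, 0), C = (0, 1), L = (5, 3); any affine frame gives the same invariant.
1. E lies on line HL with HE:EL = 1:3 ⇒ E = (5/4, 3/4)
2. Z is where the line through L parallel to CH meets line CS ⇒ Z = (5, -4)
through L parallel to SH: direction (-1, 0); meets ZE at D = (-10/19, 3)
D = Z + t·(E−Z) with t = 28/19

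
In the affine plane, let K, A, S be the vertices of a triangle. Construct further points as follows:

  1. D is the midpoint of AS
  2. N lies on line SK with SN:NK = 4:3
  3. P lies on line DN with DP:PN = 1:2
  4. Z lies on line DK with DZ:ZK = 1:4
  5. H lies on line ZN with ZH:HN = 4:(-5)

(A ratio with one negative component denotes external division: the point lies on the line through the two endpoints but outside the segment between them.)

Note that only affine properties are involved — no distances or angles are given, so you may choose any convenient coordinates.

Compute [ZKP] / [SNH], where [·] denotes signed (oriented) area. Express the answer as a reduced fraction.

Assign K = (0, 0), A = (1, 0), S = (0, 1) — the answer is frame-independent, so this choice is without loss of generality.
1. D is the midpoint of AS ⇒ D = (1/2, 1/2)
2. N lies on line SK with SN:NK = 4:3 ⇒ N = (0, 3/7)
3. P lies on line DN with DP:PN = 1:2 ⇒ P = (1/3, 10/21)
4. Z lies on line DK with DZ:ZK = 1:4 ⇒ Z = (2/5, 2/5)
5. H lies on line ZN with ZH:HN = 4:(-5) ⇒ H = (2, 2/7)
2·[ZKP] = -2/35, 2·[SNH] = 8/7
[ZKP]:[SNH] = -2/35:8/7 = -1/20

[ZKP]:[SNH] = -1/20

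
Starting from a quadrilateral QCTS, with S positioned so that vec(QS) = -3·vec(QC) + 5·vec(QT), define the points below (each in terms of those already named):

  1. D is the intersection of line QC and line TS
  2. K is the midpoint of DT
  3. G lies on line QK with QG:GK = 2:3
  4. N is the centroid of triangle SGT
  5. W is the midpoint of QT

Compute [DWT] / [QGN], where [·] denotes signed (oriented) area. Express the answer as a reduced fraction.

[DWT]:[QGN] = -3/4

Assign Q = (0, 0), C = (1, 0), T = (0, 1), S = (-3, 5) — the answer is frame-independent, so this choice is without loss of generality.
1. D is the intersection of line QC and line TS ⇒ D = (3/4, 0)
2. K is the midpoint of DT ⇒ K = (3/8, 1/2)
3. G lies on line QK with QG:GK = 2:3 ⇒ G = (3/20, 1/5)
4. N is the centroid of triangle SGT ⇒ N = (-19/20, 31/15)
5. W is the midpoint of QT ⇒ W = (0, 1/2)
2·[DWT] = -3/8, 2·[QGN] = 1/2
[DWT]:[QGN] = -3/8:1/2 = -3/4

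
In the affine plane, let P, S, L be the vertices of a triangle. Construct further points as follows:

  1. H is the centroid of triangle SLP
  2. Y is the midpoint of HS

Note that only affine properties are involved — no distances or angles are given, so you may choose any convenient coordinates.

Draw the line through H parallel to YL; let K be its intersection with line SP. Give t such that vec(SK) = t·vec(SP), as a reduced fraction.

Set P = (0, 0), S = (1, 0), L = (0, 1); any affine frame gives the same invariant.
1. H is the centroid of triangle SLP ⇒ H = (1/3, 1/3)
2. Y is the midpoint of HS ⇒ Y = (2/3, 1/6)
through H parallel to YL: direction (-2/3, 5/6); meets SP at K = (3/5, 0)
K = S + t·(P−S) with t = 2/5

t = 2/5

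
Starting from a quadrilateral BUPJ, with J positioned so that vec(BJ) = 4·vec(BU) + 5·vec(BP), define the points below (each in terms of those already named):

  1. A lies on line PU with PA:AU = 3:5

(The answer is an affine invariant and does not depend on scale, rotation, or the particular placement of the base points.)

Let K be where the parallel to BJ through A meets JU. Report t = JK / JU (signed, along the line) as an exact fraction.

t = -1/8

Work in coordinates with B = (0, 0), U = (1, 0), P = (0, 1), J = (4, 5).
1. A lies on line PU with PA:AU = 3:5 ⇒ A = (3/8, 5/8)
through A parallel to BJ: direction (4, 5); meets JU at K = (35/8, 45/8)
K = J + t·(U−J) with t = -1/8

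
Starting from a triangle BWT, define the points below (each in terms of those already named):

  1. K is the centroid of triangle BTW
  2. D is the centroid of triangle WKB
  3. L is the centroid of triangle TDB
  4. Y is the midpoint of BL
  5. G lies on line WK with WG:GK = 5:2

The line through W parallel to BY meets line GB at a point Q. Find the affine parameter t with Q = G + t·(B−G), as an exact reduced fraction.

Set B = (0, 0), W = (1, 0), T = (0, 1); any affine frame gives the same invariant.
1. K is the centroid of triangle BTW ⇒ K = (1/3, 1/3)
2. D is the centroid of triangle WKB ⇒ D = (4/9, 1/9)
3. L is the centroid of triangle TDB ⇒ L = (4/27, 10/27)
4. Y is the midpoint of BL ⇒ Y = (2/27, 5/27)
5. G lies on line WK with WG:GK = 5:2 ⇒ G = (11/21, 5/21)
through W parallel to BY: direction (2/27, 5/27); meets GB at Q = (11/9, 5/9)
Q = G + t·(B−G) with t = -4/3

t = -4/3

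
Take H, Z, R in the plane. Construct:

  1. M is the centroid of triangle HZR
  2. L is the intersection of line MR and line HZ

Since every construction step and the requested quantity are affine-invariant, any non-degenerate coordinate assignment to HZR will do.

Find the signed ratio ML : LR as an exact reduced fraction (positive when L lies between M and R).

Work in coordinates with H = (0, 0), Z = (1, 0), R = (0, 1).
1. M is the centroid of triangle HZR ⇒ M = (1/3, 1/3)
2. L is the intersection of line MR and line HZ ⇒ L = (1/2, 0)
L = M + t·(R−M) with t = -1/2, so ML:LR = t:(1−t) = -1/2:3/2

ML:LR = -1/3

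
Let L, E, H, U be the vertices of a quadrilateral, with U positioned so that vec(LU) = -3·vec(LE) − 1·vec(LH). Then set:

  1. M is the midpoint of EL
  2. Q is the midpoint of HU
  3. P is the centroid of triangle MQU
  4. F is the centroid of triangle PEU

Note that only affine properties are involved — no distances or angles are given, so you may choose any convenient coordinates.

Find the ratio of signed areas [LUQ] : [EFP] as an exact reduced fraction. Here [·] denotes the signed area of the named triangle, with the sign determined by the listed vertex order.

Assign L = (0, 0), E = (1, 0), H = (0, 1), U = (-3, -1) — the answer is frame-independent, so this choice is without loss of generality.
1. M is the midpoint of EL ⇒ M = (1/2, 0)
2. Q is the midpoint of HU ⇒ Q = (-3/2, 0)
3. P is the centroid of triangle MQU ⇒ P = (-4/3, -1/3)
4. F is the centroid of triangle PEU ⇒ F = (-10/9, -4/9)
2·[LUQ] = -3/2, 2·[EFP] = -1/3
[LUQ]:[EFP] = -3/2:-1/3 = 9/2

[LUQ]:[EFP] = 9/2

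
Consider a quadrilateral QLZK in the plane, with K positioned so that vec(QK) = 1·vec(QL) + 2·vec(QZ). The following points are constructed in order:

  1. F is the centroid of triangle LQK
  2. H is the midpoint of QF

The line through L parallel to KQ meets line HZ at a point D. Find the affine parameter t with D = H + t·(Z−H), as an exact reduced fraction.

Assign Q = (0, 0), L = (1, 0), Z = (0, 1), K = (1, 2) — the answer is frame-independent, so this choice is without loss of generality.
1. F is the centroid of triangle LQK ⇒ F = (2/3, 2/3)
2. H is the midpoint of QF ⇒ H = (1/3, 1/3)
through L parallel to KQ: direction (-1, -2); meets HZ at D = (3/4, -1/2)
D = H + t·(Z−H) with t = -5/4

t = -5/4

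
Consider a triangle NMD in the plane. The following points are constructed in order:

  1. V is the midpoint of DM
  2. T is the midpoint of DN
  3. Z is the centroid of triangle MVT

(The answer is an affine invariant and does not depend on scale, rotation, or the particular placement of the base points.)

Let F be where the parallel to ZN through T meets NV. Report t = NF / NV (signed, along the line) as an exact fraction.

Assign N = (0, 0), M = (1, 0), D = (0, 1) — the answer is frame-independent, so this choice is without loss of generality.
1. V is the midpoint of DM ⇒ V = (1/2, 1/2)
2. T is the midpoint of DN ⇒ T = (0, 1/2)
3. Z is the centroid of triangle MVT ⇒ Z = (1/2, 1/3)
through T parallel to ZN: direction (-1/2, -1/3); meets NV at F = (3/2, 3/2)
F = N + t·(V−N) with t = 3

t = 3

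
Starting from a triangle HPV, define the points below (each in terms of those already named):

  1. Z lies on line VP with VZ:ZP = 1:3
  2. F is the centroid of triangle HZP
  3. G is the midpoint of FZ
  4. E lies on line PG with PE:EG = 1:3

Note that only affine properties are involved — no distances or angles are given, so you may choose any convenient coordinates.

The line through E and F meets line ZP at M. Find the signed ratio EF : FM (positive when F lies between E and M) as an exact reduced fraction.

Work in coordinates with H = (0, 0), P = (1, 0), V = (0, 1).
1. Z lies on line VP with VZ:ZP = 1:3 ⇒ Z = (1/4, 3/4)
2. F is the centroid of triangle HZP ⇒ F = (5/12, 1/4)
3. G is the midpoint of FZ ⇒ G = (1/3, 1/2)
4. E lies on line PG with PE:EG = 1:3 ⇒ E = (5/6, 1/8)
line EF meets ZP at M = (25/28, 3/28)
F = E + t·(M−E) with t = -7, so EF:FM = -7:8

EF:FM = -7/8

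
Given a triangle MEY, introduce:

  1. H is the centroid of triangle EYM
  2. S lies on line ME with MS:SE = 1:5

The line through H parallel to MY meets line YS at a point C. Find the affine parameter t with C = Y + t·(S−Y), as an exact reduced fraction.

Set M = (0, 0), E = (1, 0), Y = (0, 1); any affine frame gives the same invariant.
1. H is the centroid of triangle EYM ⇒ H = (1/3, 1/3)
2. S lies on line ME with MS:SE = 1:5 ⇒ S = (1/6, 0)
through H parallel to MY: direction (0, 1); meets YS at C = (1/3, -1)
C = Y + t·(S−Y) with t = 2

t = 2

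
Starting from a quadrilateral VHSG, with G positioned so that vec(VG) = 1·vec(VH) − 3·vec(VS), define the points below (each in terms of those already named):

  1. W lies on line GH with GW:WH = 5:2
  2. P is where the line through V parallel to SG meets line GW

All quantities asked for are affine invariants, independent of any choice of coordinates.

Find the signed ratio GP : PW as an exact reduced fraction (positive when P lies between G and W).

Assign V = (0, 0), H = (1, 0), S = (0, 1), G = (1, -3) — the answer is frame-independent, so this choice is without loss of generality.
1. W lies on line GH with GW:WH = 5:2 ⇒ W = (1, -6/7)
2. P is where the line through V parallel to SG meets line GW ⇒ P = (1, -4)
P = G + t·(W−G) with t = -7/15, so GP:PW = t:(1−t) = -7/15:22/15

GP:PW = -7/22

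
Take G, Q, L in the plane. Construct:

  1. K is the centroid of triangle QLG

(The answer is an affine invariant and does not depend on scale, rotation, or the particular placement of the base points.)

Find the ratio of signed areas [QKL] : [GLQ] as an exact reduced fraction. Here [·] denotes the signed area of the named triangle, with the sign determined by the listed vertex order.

Set G = (0, 0), Q = (1, 0), L = (0, 1); any affine frame gives the same invariant.
1. K is the centroid of triangle QLG ⇒ K = (1/3, 1/3)
2·[QKL] = -1/3, 2·[GLQ] = -1
[QKL]:[GLQ] = -1/3:-1 = 1/3

[QKL]:[GLQ] = 1/3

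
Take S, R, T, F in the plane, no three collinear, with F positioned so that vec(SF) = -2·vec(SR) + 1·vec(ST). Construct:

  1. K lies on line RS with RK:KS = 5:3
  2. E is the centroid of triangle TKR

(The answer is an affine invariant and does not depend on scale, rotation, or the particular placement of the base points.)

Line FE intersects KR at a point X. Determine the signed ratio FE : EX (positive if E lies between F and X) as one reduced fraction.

FE:EX = 2

Set S = (0, 0), R = (1, 0), T = (0, 1), F = (-2, 1); any affine frame gives the same invariant.
1. K lies on line RS with RK:KS = 5:3 ⇒ K = (3/8, 0)
2. E is the centroid of triangle TKR ⇒ E = (11/24, 1/3)
line FE meets KR at X = (27/16, 0)
E = F + t·(X−F) with t = 2/3, so FE:EX = 2/3:1/3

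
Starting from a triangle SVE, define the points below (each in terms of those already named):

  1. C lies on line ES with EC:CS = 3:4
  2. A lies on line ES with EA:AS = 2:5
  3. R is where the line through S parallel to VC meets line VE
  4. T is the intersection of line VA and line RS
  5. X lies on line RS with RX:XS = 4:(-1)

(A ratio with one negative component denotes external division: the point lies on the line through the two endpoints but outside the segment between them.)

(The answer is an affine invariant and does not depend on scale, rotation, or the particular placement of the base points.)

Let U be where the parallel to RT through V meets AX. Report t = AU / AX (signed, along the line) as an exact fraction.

Assign S = (0, 0), V = (1, 0), E = (0, 1) — the answer is frame-independent, so this choice is without loss of generality.
1. C lies on line ES with EC:CS = 3:4 ⇒ C = (0, 4/7)
2. A lies on line ES with EA:AS = 2:5 ⇒ A = (0, 5/7)
3. R is where the line through S parallel to VC meets line VE ⇒ R = (7/3, -4/3)
4. T is the intersection of line VA and line RS ⇒ T = (5, -20/7)
5. X lies on line RS with RX:XS = 4:(-1) ⇒ X = (-7/9, 4/9)
through V parallel to RT: direction (8/3, -32/21); meets AX at U = (-7/45, 208/315)
U = A + t·(X−A) with t = 1/5

t = 1/5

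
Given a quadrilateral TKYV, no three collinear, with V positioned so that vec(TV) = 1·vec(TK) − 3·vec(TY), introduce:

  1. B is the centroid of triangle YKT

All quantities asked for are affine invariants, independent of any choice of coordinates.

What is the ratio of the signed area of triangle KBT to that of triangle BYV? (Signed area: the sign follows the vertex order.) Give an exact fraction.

[KBT]:[BYV] = 1/2

Work in coordinates with T = (0, 0), K = (1, 0), Y = (0, 1), V = (1, -3).
1. B is the centroid of triangle YKT ⇒ B = (1/3, 1/3)
2·[KBT] = 1/3, 2·[BYV] = 2/3
[KBT]:[BYV] = 1/3:2/3 = 1/2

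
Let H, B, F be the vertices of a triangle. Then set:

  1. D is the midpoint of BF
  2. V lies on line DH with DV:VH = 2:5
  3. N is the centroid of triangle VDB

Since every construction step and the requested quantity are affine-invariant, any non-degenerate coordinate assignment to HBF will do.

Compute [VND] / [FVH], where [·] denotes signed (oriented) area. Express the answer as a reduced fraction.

Work in coordinates with H = (0, 0), B = (1, 0), F = (0, 1).
1. D is the midpoint of BF ⇒ D = (1/2, 1/2)
2. V lies on line DH with DV:VH = 2:5 ⇒ V = (5/14, 5/14)
3. N is the centroid of triangle VDB ⇒ N = (13/21, 2/7)
2·[VND] = 1/21, 2·[FVH] = -5/14
[VND]:[FVH] = 1/21:-5/14 = -2/15

[VND]:[FVH] = -2/15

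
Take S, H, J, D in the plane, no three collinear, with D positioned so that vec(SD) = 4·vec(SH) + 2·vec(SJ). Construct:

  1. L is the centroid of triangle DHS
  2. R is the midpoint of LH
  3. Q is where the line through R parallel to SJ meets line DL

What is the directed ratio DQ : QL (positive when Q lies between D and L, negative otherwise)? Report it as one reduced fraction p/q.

DQ:QL = -8

Assign S = (0, 0), H = (1, 0), J = (0, 1), D = (4, 2) — the answer is frame-independent, so this choice is without loss of generality.
1. L is the centroid of triangle DHS ⇒ L = (5/3, 2/3)
2. R is the midpoint of LH ⇒ R = (4/3, 1/3)
3. Q is where the line through R parallel to SJ meets line DL ⇒ Q = (4/3, 10/21)
Q = D + t·(L−D) with t = 8/7, so DQ:QL = t:(1−t) = 8/7:-1/7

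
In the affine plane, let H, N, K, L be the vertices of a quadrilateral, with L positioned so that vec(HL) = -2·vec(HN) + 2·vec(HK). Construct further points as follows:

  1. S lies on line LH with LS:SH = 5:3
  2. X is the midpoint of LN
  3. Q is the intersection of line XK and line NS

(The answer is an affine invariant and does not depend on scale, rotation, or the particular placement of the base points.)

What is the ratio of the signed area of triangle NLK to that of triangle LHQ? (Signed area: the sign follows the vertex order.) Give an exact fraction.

[NLK]:[LHQ] = 3/2

Assign H = (0, 0), N = (1, 0), K = (0, 1), L = (-2, 2) — the answer is frame-independent, so this choice is without loss of generality.
1. S lies on line LH with LS:SH = 5:3 ⇒ S = (-3/4, 3/4)
2. X is the midpoint of LN ⇒ X = (-1/2, 1)
3. Q is the intersection of line XK and line NS ⇒ Q = (-4/3, 1)
2·[NLK] = -1, 2·[LHQ] = -2/3
[NLK]:[LHQ] = -1:-2/3 = 3/2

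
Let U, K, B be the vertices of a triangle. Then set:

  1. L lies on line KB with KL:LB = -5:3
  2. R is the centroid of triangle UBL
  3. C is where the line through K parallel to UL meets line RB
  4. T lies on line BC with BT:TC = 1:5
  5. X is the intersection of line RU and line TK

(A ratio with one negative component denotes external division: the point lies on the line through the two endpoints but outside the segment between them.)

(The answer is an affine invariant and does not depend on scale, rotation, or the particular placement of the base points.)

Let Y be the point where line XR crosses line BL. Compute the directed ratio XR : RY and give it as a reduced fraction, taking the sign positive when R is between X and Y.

Assign U = (0, 0), K = (1, 0), B = (0, 1) — the answer is frame-independent, so this choice is without loss of generality.
1. L lies on line KB with KL:LB = -5:3 ⇒ L = (-3/2, 5/2)
2. R is the centroid of triangle UBL ⇒ R = (-1/2, 7/6)
3. C is where the line through K parallel to UL meets line RB ⇒ C = (1/2, 5/6)
4. T lies on line BC with BT:TC = 1:5 ⇒ T = (1/12, 35/36)
5. X is the intersection of line RU and line TK ⇒ X = (-5/6, 35/18)
line XR meets BL at Y = (-3/4, 7/4)
R = X + t·(Y−X) with t = 4, so XR:RY = 4:-3

XR:RY = -4/3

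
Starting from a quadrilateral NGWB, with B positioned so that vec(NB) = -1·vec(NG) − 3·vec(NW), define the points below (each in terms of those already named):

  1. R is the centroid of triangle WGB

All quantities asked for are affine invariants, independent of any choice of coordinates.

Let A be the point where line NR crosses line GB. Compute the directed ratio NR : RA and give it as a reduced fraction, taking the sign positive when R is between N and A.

NR:RA = 4/5

Choose coordinates N = (0, 0), G = (1, 0), W = (0, 1), B = (-1, -3).
1. R is the centroid of triangle WGB ⇒ R = (0, -2/3)
line NR meets GB at A = (0, -3/2)
R = N + t·(A−N) with t = 4/9, so NR:RA = 4/9:5/9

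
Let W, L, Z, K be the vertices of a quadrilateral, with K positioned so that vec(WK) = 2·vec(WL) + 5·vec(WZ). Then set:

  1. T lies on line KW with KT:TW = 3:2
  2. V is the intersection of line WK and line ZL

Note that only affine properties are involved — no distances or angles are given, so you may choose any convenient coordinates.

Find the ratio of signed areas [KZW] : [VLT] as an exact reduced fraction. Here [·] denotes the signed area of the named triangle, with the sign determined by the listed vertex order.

[KZW]:[VLT] = 14/9

Assign W = (0, 0), L = (1, 0), Z = (0, 1), K = (2, 5) — the answer is frame-independent, so this choice is without loss of generality.
1. T lies on line KW with KT:TW = 3:2 ⇒ T = (4/5, 2)
2. V is the intersection of line WK and line ZL ⇒ V = (2/7, 5/7)
2·[KZW] = 2, 2·[VLT] = 9/7
[KZW]:[VLT] = 2:9/7 = 14/9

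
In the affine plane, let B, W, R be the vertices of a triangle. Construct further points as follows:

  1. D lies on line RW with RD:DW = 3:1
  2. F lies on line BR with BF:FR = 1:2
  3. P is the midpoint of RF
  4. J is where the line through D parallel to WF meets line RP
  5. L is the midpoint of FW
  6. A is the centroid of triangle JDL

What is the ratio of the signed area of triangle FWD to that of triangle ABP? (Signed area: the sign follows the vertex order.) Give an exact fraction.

Set B = (0, 0), W = (1, 0), R = (0, 1); any affine frame gives the same invariant.
1. D lies on line RW with RD:DW = 3:1 ⇒ D = (3/4, 1/4)
2. F lies on line BR with BF:FR = 1:2 ⇒ F = (0, 1/3)
3. P is the midpoint of RF ⇒ P = (0, 2/3)
4. J is where the line through D parallel to WF meets line RP ⇒ J = (0, 1/2)
5. L is the midpoint of FW ⇒ L = (1/2, 1/6)
6. A is the centroid of triangle JDL ⇒ A = (5/12, 11/36)
2·[FWD] = 1/6, 2·[ABP] = -5/18
[FWD]:[ABP] = 1/6:-5/18 = -3/5

[FWD]:[ABP] = -3/5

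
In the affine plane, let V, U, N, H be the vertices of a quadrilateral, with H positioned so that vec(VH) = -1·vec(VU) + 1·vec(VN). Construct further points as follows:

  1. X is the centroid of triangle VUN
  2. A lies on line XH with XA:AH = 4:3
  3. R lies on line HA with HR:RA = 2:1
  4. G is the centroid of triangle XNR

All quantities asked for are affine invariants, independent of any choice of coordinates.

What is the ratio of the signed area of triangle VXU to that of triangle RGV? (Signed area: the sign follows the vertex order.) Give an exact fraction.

Assign V = (0, 0), U = (1, 0), N = (0, 1), H = (-1, 1) — the answer is frame-independent, so this choice is without loss of generality.
1. X is the centroid of triangle VUN ⇒ X = (1/3, 1/3)
2. A lies on line XH with XA:AH = 4:3 ⇒ A = (-3/7, 5/7)
3. R lies on line HA with HR:RA = 2:1 ⇒ R = (-13/21, 17/21)
4. G is the centroid of triangle XNR ⇒ G = (-2/21, 5/7)
2·[VXU] = -1/3, 2·[RGV] = -23/63
[VXU]:[RGV] = -1/3:-23/63 = 21/23

[VXU]:[RGV] = 21/23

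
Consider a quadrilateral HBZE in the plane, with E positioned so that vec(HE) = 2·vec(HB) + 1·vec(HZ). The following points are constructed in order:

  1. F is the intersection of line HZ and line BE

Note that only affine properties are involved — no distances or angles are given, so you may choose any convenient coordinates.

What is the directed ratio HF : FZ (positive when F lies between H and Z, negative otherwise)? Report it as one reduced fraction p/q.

HF:FZ = -1/2

Assign H = (0, 0), B = (1, 0), Z = (0, 1), E = (2, 1) — the answer is frame-independent, so this choice is without loss of generality.
1. F is the intersection of line HZ and line BE ⇒ F = (0, -1)
F = H + t·(Z−H) with t = -1, so HF:FZ = t:(1−t) = -1:2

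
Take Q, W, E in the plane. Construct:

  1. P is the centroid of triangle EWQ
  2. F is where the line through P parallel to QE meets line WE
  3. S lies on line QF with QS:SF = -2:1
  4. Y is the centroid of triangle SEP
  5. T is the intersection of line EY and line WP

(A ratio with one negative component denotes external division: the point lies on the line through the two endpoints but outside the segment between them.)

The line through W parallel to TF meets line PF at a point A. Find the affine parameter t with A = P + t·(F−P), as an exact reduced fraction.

Set Q = (0, 0), W = (1, 0), E = (0, 1); any affine frame gives the same invariant.
1. P is the centroid of triangle EWQ ⇒ P = (1/3, 1/3)
2. F is where the line through P parallel to QE meets line WE ⇒ F = (1/3, 2/3)
3. S lies on line QF with QS:SF = -2:1 ⇒ S = (2/3, 4/3)
4. Y is the centroid of triangle SEP ⇒ Y = (1/3, 8/9)
5. T is the intersection of line EY and line WP ⇒ T = (-3, 2)
through W parallel to TF: direction (10/3, -4/3); meets PF at A = (1/3, 4/15)
A = P + t·(F−P) with t = -1/5

t = -1/5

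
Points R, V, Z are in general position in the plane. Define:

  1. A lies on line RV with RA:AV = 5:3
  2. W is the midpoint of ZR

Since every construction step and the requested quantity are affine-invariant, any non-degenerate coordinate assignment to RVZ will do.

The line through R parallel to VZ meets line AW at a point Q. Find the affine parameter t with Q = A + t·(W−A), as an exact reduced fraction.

Assign R = (0, 0), V = (1, 0), Z = (0, 1) — the answer is frame-independent, so this choice is without loss of generality.
1. A lies on line RV with RA:AV = 5:3 ⇒ A = (5/8, 0)
2. W is the midpoint of ZR ⇒ W = (0, 1/2)
through R parallel to VZ: direction (-1, 1); meets AW at Q = (-5/2, 5/2)
Q = A + t·(W−A) with t = 5

t = 5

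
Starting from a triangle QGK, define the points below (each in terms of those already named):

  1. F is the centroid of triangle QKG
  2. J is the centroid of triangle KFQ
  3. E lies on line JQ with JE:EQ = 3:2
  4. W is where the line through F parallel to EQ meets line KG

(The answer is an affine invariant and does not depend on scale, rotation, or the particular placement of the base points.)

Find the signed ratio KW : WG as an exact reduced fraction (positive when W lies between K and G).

Set Q = (0, 0), G = (1, 0), K = (0, 1); any affine frame gives the same invariant.
1. F is the centroid of triangle QKG ⇒ F = (1/3, 1/3)
2. J is the centroid of triangle KFQ ⇒ J = (1/9, 4/9)
3. E lies on line JQ with JE:EQ = 3:2 ⇒ E = (2/45, 8/45)
4. W is where the line through F parallel to EQ meets line KG ⇒ W = (2/5, 3/5)
W = K + t·(G−K) with t = 2/5, so KW:WG = t:(1−t) = 2/5:3/5

KW:WG = 2/3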